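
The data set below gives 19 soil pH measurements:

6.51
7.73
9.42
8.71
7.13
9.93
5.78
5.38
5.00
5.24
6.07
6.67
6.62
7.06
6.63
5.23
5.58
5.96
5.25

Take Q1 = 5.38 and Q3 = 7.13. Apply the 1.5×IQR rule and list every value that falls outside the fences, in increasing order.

IQR = Q3 − Q1 = 7.13 − 5.38 = 1.75.
Lower fence = Q1 − 1.5·IQR = 5.38 − 2.625 = 2.755.
Upper fence = Q3 + 1.5·IQR = 7.13 + 2.625 = 9.755.
9.93 > 9.755 → outlier.
All remaining values lie within [2.755, 9.755].

9.93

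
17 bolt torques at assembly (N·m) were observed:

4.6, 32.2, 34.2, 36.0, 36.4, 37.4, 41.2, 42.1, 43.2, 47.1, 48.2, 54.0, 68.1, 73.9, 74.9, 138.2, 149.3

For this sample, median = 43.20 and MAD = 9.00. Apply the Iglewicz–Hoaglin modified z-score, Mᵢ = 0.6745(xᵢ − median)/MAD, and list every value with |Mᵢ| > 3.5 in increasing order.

|Mᵢ| > 3.5 ⇔ |xᵢ − 43.20| > 3.5·9.00/0.6745 = 46.70.
So outliers lie outside [-3.50, 89.90].
138.2: M = 7.12 → outlier.
149.3: M = 7.95 → outlier.

138.2, 149.3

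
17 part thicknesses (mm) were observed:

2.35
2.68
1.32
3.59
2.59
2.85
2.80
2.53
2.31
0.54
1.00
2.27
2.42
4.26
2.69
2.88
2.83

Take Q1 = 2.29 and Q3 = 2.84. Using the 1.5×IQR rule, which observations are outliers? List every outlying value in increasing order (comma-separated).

IQR = Q3 − Q1 = 2.84 − 2.29 = 0.55.
Lower fence = Q1 − 1.5·IQR = 2.29 − 0.825 = 1.465.
Upper fence = Q3 + 1.5·IQR = 2.84 + 0.825 = 3.665.
0.54 < 1.465 → outlier.
1.00 < 1.465 → outlier.
1.32 < 1.465 → outlier.
4.26 > 3.665 → outlier.
All remaining values lie within [1.465, 3.665].

0.54, 1.00, 1.32, 4.26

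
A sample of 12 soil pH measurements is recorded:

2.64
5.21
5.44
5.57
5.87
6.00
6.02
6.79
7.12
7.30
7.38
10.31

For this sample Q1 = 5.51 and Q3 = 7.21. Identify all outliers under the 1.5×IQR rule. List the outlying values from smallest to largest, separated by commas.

IQR = Q3 − Q1 = 7.21 − 5.51 = 1.70.
Lower fence = Q1 − 1.5·IQR = 5.51 − 2.55 = 2.96.
Upper fence = Q3 + 1.5·IQR = 7.21 + 2.55 = 9.76.
2.64 < 2.96 → outlier.
10.31 > 9.76 → outlier.
All remaining values lie within [2.96, 9.76].

2.64, 10.31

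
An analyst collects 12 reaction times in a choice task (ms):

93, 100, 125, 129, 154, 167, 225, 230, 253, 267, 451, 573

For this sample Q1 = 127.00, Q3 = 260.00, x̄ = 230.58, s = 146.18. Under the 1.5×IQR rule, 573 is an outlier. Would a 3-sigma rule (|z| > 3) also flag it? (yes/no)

z = (573 − 230.58) / 146.18 = 2.34.
|z| = 2.34 ≤ 3.

no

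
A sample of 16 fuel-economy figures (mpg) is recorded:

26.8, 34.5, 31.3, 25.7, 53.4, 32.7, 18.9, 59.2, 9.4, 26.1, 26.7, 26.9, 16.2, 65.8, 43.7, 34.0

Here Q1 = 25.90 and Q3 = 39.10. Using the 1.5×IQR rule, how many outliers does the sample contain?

IQR = 13.20; fences at 25.90 − 19.80 = 6.10 and 39.10 + 19.80 = 58.90.
Outside the cutoffs: 59.2, 65.8.

2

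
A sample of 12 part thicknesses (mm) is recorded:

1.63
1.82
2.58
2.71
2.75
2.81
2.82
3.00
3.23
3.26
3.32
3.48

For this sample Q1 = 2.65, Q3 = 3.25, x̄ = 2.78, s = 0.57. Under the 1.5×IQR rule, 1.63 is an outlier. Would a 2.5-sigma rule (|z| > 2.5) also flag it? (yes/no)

no

z = (1.63 − 2.78) / 0.57 = -2.02.
|z| = 2.02 ≤ 2.5.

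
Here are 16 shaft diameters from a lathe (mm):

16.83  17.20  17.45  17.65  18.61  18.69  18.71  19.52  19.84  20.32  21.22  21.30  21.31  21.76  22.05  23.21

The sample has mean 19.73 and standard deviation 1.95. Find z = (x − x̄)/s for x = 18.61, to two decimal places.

z = (18.61 − 19.73) / 1.95 = -0.57.

-0.57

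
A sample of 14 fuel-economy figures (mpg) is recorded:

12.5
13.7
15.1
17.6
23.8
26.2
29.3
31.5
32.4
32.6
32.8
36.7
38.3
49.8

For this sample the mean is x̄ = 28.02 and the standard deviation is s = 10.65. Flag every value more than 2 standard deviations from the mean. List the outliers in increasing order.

49.8

Cutoffs at x̄ ± 2s: 28.02 ± 2·10.65 = [6.72, 49.32].
49.8: z = 2.05, |z| > 2 → outlier.
Every other value lies within [6.72, 49.32].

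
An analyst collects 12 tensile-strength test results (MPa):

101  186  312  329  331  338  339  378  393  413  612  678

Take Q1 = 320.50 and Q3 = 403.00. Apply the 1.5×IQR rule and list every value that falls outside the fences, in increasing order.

101, 186, 612, 678

IQR = Q3 − Q1 = 403.00 − 320.50 = 82.50.
Lower fence = Q1 − 1.5·IQR = 320.50 − 123.75 = 196.75.
Upper fence = Q3 + 1.5·IQR = 403.00 + 123.75 = 526.75.
101 < 196.75 → outlier.
186 < 196.75 → outlier.
612 > 526.75 → outlier.
678 > 526.75 → outlier.
All remaining values lie within [196.75, 526.75].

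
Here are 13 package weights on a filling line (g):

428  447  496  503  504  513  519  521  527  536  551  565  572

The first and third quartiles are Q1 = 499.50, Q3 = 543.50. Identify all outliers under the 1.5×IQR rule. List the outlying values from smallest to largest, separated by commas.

IQR = Q3 − Q1 = 543.50 − 499.50 = 44.00.
Lower fence = Q1 − 1.5·IQR = 499.50 − 66.00 = 433.50.
Upper fence = Q3 + 1.5·IQR = 543.50 + 66.00 = 609.50.
428 < 433.50 → outlier.
All remaining values lie within [433.50, 609.50].

428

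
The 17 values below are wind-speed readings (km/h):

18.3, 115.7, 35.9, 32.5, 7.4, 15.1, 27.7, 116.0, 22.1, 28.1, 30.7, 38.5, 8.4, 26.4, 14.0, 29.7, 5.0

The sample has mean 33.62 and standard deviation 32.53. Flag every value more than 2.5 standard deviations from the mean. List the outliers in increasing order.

Cutoffs at x̄ ± 2.5s: 33.62 ± 2.5·32.53 = [-47.705, 114.945].
115.7: z = 2.52, |z| > 2.5 → outlier.
116.0: z = 2.53, |z| > 2.5 → outlier.
Every other value lies within [-47.705, 114.945].

115.7, 116.0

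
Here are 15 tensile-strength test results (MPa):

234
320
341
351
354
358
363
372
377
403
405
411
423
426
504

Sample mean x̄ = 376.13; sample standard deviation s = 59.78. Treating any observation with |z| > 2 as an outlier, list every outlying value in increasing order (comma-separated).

234, 504

Cutoffs at x̄ ± 2s: 376.13 ± 2·59.78 = [256.57, 495.69].
234: z = -2.38, |z| > 2 → outlier.
504: z = 2.14, |z| > 2 → outlier.
Every other value lies within [256.57, 495.69].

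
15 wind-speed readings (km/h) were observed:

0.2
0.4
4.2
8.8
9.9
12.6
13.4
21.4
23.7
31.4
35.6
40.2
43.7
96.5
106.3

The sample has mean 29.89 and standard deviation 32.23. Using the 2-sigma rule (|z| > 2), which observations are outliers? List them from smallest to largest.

Cutoffs at x̄ ± 2s: 29.89 ± 2·32.23 = [-34.57, 94.35].
96.5: z = 2.07, |z| > 2 → outlier.
106.3: z = 2.37, |z| > 2 → outlier.
Every other value lies within [-34.57, 94.35].

96.5, 106.3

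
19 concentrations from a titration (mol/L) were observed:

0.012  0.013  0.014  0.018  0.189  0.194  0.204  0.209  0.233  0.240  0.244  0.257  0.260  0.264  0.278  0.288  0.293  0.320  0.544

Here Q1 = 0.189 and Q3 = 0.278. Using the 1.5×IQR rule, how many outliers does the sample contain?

IQR = 0.089; fences at 0.189 − 0.1335 = 0.0555 and 0.278 + 0.1335 = 0.4115.
Outside the cutoffs: 0.012, 0.013, 0.014, 0.018, 0.544.

5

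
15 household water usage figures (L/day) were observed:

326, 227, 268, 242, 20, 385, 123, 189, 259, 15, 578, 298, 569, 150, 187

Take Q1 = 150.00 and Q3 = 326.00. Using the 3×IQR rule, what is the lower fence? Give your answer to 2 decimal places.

-378.00

IQR = Q3 − Q1 = 326.00 − 150.00 = 176.00.
Lower fence = Q1 − 3·IQR = 150.00 − 528.00 = -378.00.
Upper fence = Q3 + 3·IQR = 326.00 + 528.00 = 854.00.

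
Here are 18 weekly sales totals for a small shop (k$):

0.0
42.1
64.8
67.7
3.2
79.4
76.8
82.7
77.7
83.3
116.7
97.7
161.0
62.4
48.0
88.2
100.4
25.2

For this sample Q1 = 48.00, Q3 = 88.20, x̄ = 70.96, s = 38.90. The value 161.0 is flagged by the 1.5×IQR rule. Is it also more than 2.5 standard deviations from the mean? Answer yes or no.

no

z = (161.0 − 70.96) / 38.90 = 2.31.
|z| = 2.31 ≤ 2.5.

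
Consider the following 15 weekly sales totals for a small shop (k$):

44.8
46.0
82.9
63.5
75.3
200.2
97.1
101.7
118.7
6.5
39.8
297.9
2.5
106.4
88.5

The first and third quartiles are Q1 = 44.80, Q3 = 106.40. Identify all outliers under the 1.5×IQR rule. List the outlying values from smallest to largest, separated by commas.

200.2, 297.9

IQR = Q3 − Q1 = 106.40 − 44.80 = 61.60.
Lower fence = Q1 − 1.5·IQR = 44.80 − 92.40 = -47.60.
Upper fence = Q3 + 1.5·IQR = 106.40 + 92.40 = 198.80.
200.2 > 198.80 → outlier.
297.9 > 198.80 → outlier.
All remaining values lie within [-47.60, 198.80].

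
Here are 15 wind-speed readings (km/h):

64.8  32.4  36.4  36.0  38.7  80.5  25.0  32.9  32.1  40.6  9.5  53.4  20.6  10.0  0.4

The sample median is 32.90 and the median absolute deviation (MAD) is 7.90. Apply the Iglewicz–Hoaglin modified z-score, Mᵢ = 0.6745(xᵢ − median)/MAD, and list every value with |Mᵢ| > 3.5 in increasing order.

80.5

|Mᵢ| > 3.5 ⇔ |xᵢ − 32.90| > 3.5·7.90/0.6745 = 40.99.
So outliers lie outside [-8.09, 73.89].
80.5: M = 4.06 → outlier.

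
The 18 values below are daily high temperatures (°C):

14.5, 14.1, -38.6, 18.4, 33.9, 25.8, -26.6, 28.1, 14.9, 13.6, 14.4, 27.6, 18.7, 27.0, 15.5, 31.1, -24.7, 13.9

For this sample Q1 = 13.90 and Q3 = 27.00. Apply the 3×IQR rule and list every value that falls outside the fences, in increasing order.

-38.6, -26.6

IQR = Q3 − Q1 = 27.00 − 13.90 = 13.10.
Lower fence = Q1 − 3·IQR = 13.90 − 39.30 = -25.40.
Upper fence = Q3 + 3·IQR = 27.00 + 39.30 = 66.30.
-38.6 < -25.40 → outlier.
-26.6 < -25.40 → outlier.
All remaining values lie within [-25.40, 66.30].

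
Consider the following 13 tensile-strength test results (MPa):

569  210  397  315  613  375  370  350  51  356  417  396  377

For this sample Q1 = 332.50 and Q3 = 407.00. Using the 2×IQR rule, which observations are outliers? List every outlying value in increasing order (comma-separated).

51, 569, 613

IQR = Q3 − Q1 = 407.00 − 332.50 = 74.50.
Lower fence = Q1 − 2·IQR = 332.50 − 149.00 = 183.50.
Upper fence = Q3 + 2·IQR = 407.00 + 149.00 = 556.00.
51 < 183.50 → outlier.
569 > 556.00 → outlier.
613 > 556.00 → outlier.
All remaining values lie within [183.50, 556.00].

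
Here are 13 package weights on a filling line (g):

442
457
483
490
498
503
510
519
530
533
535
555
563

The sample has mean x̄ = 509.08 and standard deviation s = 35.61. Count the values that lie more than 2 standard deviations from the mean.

0

Cutoffs: x̄ ± 2s = [437.86, 580.30].
Every value lies within the cutoffs.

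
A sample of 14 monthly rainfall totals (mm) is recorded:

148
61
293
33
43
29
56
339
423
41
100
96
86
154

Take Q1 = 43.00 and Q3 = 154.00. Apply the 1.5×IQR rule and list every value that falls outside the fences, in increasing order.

339, 423

IQR = Q3 − Q1 = 154.00 − 43.00 = 111.00.
Lower fence = Q1 − 1.5·IQR = 43.00 − 166.50 = -123.50.
Upper fence = Q3 + 1.5·IQR = 154.00 + 166.50 = 320.50.
339 > 320.50 → outlier.
423 > 320.50 → outlier.
All remaining values lie within [-123.50, 320.50].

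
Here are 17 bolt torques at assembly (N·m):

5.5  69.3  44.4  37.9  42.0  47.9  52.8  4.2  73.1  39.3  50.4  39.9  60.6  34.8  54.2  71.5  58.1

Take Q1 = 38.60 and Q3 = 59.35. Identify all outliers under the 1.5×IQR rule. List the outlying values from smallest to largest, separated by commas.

IQR = Q3 − Q1 = 59.35 − 38.60 = 20.75.
Lower fence = Q1 − 1.5·IQR = 38.60 − 31.125 = 7.475.
Upper fence = Q3 + 1.5·IQR = 59.35 + 31.125 = 90.475.
4.2 < 7.475 → outlier.
5.5 < 7.475 → outlier.
All remaining values lie within [7.475, 90.475].

4.2, 5.5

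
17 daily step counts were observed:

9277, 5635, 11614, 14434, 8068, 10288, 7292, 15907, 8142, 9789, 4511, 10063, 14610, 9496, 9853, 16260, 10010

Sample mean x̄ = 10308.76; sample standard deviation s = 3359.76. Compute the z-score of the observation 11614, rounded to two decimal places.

z = (11614 − 10308.76) / 3359.76 = 0.39.

0.39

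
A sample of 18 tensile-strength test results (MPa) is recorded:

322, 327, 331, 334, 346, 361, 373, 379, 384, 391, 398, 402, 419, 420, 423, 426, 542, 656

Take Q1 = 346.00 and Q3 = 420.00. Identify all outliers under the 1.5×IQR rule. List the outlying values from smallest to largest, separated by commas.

IQR = Q3 − Q1 = 420.00 − 346.00 = 74.00.
Lower fence = Q1 − 1.5·IQR = 346.00 − 111.00 = 235.00.
Upper fence = Q3 + 1.5·IQR = 420.00 + 111.00 = 531.00.
542 > 531.00 → outlier.
656 > 531.00 → outlier.
All remaining values lie within [235.00, 531.00].

542, 656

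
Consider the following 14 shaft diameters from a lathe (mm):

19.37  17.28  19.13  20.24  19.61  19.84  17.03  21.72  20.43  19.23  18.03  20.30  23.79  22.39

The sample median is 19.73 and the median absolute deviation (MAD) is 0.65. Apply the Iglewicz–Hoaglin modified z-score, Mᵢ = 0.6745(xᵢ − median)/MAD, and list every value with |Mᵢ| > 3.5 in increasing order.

|Mᵢ| > 3.5 ⇔ |xᵢ − 19.73| > 3.5·0.65/0.6745 = 3.37.
So outliers lie outside [16.36, 23.10].
23.79: M = 4.21 → outlier.

23.79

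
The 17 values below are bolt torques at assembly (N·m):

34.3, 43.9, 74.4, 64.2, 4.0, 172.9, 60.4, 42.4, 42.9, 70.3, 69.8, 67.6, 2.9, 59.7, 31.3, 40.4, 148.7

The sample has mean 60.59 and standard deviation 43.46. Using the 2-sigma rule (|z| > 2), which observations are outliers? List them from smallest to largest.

148.7, 172.9

Cutoffs at x̄ ± 2s: 60.59 ± 2·43.46 = [-26.33, 147.51].
148.7: z = 2.03, |z| > 2 → outlier.
172.9: z = 2.58, |z| > 2 → outlier.
Every other value lies within [-26.33, 147.51].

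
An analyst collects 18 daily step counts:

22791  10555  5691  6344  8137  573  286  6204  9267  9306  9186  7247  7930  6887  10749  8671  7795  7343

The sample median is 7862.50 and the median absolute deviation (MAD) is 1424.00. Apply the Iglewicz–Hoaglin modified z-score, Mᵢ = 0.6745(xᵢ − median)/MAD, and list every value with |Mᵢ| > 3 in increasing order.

286, 573, 22791

|Mᵢ| > 3 ⇔ |xᵢ − 7862.50| > 3·1424.00/0.6745 = 6333.58.
So outliers lie outside [1528.92, 14196.08].
286: M = -3.59 → outlier.
573: M = -3.45 → outlier.
22791: M = 7.07 → outlier.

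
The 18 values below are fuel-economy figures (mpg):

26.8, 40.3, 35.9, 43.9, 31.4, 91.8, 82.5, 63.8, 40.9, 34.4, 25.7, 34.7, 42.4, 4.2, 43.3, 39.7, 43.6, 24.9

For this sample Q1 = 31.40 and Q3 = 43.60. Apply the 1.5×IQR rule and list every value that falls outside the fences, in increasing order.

4.2, 63.8, 82.5, 91.8

IQR = Q3 − Q1 = 43.60 − 31.40 = 12.20.
Lower fence = Q1 − 1.5·IQR = 31.40 − 18.30 = 13.10.
Upper fence = Q3 + 1.5·IQR = 43.60 + 18.30 = 61.90.
4.2 < 13.10 → outlier.
63.8 > 61.90 → outlier.
82.5 > 61.90 → outlier.
91.8 > 61.90 → outlier.
All remaining values lie within [13.10, 61.90].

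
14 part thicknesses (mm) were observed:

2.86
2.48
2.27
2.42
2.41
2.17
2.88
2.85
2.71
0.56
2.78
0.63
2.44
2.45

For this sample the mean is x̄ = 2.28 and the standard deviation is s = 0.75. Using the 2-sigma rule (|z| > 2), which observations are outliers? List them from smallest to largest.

Cutoffs at x̄ ± 2s: 2.28 ± 2·0.75 = [0.78, 3.78].
0.56: z = -2.29, |z| > 2 → outlier.
0.63: z = -2.20, |z| > 2 → outlier.
Every other value lies within [0.78, 3.78].

0.56, 0.63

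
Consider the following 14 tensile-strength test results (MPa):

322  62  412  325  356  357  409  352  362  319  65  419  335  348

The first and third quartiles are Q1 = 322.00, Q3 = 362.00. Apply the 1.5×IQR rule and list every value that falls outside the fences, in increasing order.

IQR = Q3 − Q1 = 362.00 − 322.00 = 40.00.
Lower fence = Q1 − 1.5·IQR = 322.00 − 60.00 = 262.00.
Upper fence = Q3 + 1.5·IQR = 362.00 + 60.00 = 422.00.
62 < 262.00 → outlier.
65 < 262.00 → outlier.
All remaining values lie within [262.00, 422.00].

62, 65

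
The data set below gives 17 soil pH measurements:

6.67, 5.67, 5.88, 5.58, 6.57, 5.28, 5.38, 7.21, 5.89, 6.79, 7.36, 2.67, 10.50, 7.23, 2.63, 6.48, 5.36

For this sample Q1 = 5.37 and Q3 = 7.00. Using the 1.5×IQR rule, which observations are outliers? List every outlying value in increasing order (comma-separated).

IQR = Q3 − Q1 = 7.00 − 5.37 = 1.63.
Lower fence = Q1 − 1.5·IQR = 5.37 − 2.445 = 2.925.
Upper fence = Q3 + 1.5·IQR = 7.00 + 2.445 = 9.445.
2.63 < 2.925 → outlier.
2.67 < 2.925 → outlier.
10.50 > 9.445 → outlier.
All remaining values lie within [2.925, 9.445].

2.63, 2.67, 10.50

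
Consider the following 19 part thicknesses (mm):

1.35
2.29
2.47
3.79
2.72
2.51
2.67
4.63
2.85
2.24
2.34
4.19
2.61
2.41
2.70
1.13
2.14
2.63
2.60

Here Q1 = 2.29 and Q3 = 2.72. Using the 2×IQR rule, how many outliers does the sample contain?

5

IQR = 0.43; fences at 2.29 − 0.86 = 1.43 and 2.72 + 0.86 = 3.58.
Outside the cutoffs: 1.13, 1.35, 3.79, 4.19, 4.63.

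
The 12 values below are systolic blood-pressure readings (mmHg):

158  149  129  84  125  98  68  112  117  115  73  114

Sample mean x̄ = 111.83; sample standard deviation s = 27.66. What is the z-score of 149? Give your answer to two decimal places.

z = (149 − 111.83) / 27.66 = 1.34.

1.34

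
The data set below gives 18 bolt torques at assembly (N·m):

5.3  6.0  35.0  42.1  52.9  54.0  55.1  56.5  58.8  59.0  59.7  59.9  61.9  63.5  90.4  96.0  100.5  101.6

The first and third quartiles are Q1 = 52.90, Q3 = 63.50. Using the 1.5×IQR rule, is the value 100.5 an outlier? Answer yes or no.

yes

IQR = Q3 − Q1 = 63.50 − 52.90 = 10.60.
Lower fence = Q1 − 1.5·IQR = 52.90 − 15.90 = 37.00.
Upper fence = Q3 + 1.5·IQR = 63.50 + 15.90 = 79.40.
100.5 lies above the upper fence.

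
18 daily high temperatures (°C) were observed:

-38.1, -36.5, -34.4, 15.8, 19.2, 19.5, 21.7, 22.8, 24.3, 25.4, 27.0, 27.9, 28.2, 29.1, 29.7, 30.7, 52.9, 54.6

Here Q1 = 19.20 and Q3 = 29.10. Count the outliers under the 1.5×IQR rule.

5

IQR = 9.90; fences at 19.20 − 14.85 = 4.35 and 29.10 + 14.85 = 43.95.
Outside the cutoffs: -38.1, -36.5, -34.4, 52.9, 54.6.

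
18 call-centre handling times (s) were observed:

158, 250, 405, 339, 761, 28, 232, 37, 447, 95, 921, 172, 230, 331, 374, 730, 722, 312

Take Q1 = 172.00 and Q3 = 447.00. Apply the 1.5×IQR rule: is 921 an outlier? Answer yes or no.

IQR = Q3 − Q1 = 447.00 − 172.00 = 275.00.
Lower fence = Q1 − 1.5·IQR = 172.00 − 412.50 = -240.50.
Upper fence = Q3 + 1.5·IQR = 447.00 + 412.50 = 859.50.
921 lies above the upper fence.

yes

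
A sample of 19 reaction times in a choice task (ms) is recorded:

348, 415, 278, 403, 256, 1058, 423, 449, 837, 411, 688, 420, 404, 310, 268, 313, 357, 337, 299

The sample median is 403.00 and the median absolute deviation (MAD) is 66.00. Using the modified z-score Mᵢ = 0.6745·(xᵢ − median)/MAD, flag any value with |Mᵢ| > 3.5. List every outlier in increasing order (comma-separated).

|Mᵢ| > 3.5 ⇔ |xᵢ − 403.00| > 3.5·66.00/0.6745 = 342.48.
So outliers lie outside [60.52, 745.48].
837: M = 4.44 → outlier.
1058: M = 6.69 → outlier.

837, 1058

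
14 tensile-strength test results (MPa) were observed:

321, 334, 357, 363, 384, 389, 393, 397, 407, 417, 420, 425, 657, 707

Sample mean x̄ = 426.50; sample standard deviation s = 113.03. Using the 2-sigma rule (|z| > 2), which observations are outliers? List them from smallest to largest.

657, 707

Cutoffs at x̄ ± 2s: 426.50 ± 2·113.03 = [200.44, 652.56].
657: z = 2.04, |z| > 2 → outlier.
707: z = 2.48, |z| > 2 → outlier.
Every other value lies within [200.44, 652.56].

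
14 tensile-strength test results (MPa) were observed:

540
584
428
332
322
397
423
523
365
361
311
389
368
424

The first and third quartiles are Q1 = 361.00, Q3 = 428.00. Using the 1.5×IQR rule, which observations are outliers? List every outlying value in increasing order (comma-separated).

540, 584

IQR = Q3 − Q1 = 428.00 − 361.00 = 67.00.
Lower fence = Q1 − 1.5·IQR = 361.00 − 100.50 = 260.50.
Upper fence = Q3 + 1.5·IQR = 428.00 + 100.50 = 528.50.
540 > 528.50 → outlier.
584 > 528.50 → outlier.
All remaining values lie within [260.50, 528.50].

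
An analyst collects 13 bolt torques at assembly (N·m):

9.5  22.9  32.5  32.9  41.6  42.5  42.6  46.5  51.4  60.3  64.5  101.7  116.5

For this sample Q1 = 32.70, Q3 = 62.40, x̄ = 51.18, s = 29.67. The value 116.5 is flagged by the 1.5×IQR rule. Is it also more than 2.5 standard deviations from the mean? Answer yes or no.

z = (116.5 − 51.18) / 29.67 = 2.20.
|z| = 2.20 ≤ 2.5.

no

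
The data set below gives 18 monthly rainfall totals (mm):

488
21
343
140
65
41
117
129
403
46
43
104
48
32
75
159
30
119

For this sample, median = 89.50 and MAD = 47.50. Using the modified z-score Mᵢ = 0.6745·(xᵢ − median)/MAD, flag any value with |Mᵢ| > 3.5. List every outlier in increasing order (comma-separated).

343, 403, 488

|Mᵢ| > 3.5 ⇔ |xᵢ − 89.50| > 3.5·47.50/0.6745 = 246.48.
So outliers lie outside [-156.98, 335.98].
343: M = 3.60 → outlier.
403: M = 4.45 → outlier.
488: M = 5.66 → outlier.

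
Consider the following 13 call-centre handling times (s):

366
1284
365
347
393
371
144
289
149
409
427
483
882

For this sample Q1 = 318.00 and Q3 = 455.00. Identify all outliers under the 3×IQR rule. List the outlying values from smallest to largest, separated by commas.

882, 1284

IQR = Q3 − Q1 = 455.00 − 318.00 = 137.00.
Lower fence = Q1 − 3·IQR = 318.00 − 411.00 = -93.00.
Upper fence = Q3 + 3·IQR = 455.00 + 411.00 = 866.00.
882 > 866.00 → outlier.
1284 > 866.00 → outlier.
All remaining values lie within [-93.00, 866.00].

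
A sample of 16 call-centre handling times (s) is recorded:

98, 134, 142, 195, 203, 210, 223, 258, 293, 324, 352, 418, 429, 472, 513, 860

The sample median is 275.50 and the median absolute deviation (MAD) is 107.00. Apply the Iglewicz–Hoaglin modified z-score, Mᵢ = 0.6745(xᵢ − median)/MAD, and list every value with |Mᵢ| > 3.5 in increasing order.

860

|Mᵢ| > 3.5 ⇔ |xᵢ − 275.50| > 3.5·107.00/0.6745 = 555.23.
So outliers lie outside [-279.73, 830.73].
860: M = 3.68 → outlier.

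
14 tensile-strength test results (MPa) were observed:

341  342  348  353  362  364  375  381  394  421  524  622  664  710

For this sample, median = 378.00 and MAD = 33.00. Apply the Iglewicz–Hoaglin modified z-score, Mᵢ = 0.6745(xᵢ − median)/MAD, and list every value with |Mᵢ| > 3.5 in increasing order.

622, 664, 710

|Mᵢ| > 3.5 ⇔ |xᵢ − 378.00| > 3.5·33.00/0.6745 = 171.24.
So outliers lie outside [206.76, 549.24].
622: M = 4.99 → outlier.
664: M = 5.85 → outlier.
710: M = 6.79 → outlier.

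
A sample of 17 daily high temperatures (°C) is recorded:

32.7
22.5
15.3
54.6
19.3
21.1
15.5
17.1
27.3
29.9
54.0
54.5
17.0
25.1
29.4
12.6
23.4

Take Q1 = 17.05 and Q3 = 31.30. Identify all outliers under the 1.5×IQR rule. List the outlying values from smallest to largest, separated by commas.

54.0, 54.5, 54.6

IQR = Q3 − Q1 = 31.30 − 17.05 = 14.25.
Lower fence = Q1 − 1.5·IQR = 17.05 − 21.375 = -4.325.
Upper fence = Q3 + 1.5·IQR = 31.30 + 21.375 = 52.675.
54.0 > 52.675 → outlier.
54.5 > 52.675 → outlier.
54.6 > 52.675 → outlier.
All remaining values lie within [-4.325, 52.675].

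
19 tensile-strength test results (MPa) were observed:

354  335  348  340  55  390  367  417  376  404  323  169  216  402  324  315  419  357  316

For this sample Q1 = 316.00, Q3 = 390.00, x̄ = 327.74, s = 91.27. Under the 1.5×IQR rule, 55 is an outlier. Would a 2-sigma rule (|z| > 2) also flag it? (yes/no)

yes

z = (55 − 327.74) / 91.27 = -2.99.
|z| = 2.99 > 2.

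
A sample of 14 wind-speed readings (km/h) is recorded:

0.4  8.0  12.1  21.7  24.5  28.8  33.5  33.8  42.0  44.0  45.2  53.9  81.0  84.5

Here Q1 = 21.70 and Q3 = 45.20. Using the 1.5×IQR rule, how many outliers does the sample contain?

2

IQR = 23.50; fences at 21.70 − 35.25 = -13.55 and 45.20 + 35.25 = 80.45.
Outside the cutoffs: 81.0, 84.5.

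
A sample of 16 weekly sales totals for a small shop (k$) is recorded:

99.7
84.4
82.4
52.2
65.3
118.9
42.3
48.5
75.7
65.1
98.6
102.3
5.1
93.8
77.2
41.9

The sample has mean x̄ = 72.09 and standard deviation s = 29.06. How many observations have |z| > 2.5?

Cutoffs: x̄ ± 2.5s = [-0.56, 144.74].
Every value lies within the cutoffs.

0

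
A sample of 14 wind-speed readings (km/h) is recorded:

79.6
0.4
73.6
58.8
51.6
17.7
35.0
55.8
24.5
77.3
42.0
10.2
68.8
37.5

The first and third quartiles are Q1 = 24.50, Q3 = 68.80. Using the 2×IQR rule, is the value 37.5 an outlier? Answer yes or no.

IQR = Q3 − Q1 = 68.80 − 24.50 = 44.30.
Lower fence = Q1 − 2·IQR = 24.50 − 88.60 = -64.10.
Upper fence = Q3 + 2·IQR = 68.80 + 88.60 = 157.40.
37.5 lies within [-64.10, 157.40].

no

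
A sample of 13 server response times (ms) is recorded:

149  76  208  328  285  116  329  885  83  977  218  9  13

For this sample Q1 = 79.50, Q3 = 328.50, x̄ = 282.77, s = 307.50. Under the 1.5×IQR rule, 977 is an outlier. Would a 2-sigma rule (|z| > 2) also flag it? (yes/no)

yes

z = (977 − 282.77) / 307.50 = 2.26.
|z| = 2.26 > 2.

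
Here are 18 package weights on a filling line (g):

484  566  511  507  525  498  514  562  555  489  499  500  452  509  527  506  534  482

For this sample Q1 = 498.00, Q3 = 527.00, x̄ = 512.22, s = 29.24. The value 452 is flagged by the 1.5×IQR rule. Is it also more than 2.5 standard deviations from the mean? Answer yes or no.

z = (452 − 512.22) / 29.24 = -2.06.
|z| = 2.06 ≤ 2.5.

no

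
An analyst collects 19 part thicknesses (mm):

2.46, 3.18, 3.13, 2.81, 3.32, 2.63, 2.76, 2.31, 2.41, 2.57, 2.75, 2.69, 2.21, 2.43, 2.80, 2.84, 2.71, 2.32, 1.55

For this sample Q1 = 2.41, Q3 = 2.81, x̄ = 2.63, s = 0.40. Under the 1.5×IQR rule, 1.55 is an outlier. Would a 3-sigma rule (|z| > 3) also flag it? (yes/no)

no

z = (1.55 − 2.63) / 0.40 = -2.70.
|z| = 2.70 ≤ 3.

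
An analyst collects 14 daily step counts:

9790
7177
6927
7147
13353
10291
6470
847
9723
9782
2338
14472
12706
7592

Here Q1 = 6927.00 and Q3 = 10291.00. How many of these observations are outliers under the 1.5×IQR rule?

IQR = 3364.00; fences at 6927.00 − 5046.00 = 1881.00 and 10291.00 + 5046.00 = 15337.00.
Outside the cutoffs: 847.

1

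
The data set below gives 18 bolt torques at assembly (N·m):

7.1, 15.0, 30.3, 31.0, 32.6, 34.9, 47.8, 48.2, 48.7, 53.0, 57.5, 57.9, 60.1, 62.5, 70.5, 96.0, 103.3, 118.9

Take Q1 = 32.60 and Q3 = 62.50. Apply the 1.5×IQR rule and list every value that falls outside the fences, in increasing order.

IQR = Q3 − Q1 = 62.50 − 32.60 = 29.90.
Lower fence = Q1 − 1.5·IQR = 32.60 − 44.85 = -12.25.
Upper fence = Q3 + 1.5·IQR = 62.50 + 44.85 = 107.35.
118.9 > 107.35 → outlier.
All remaining values lie within [-12.25, 107.35].

118.9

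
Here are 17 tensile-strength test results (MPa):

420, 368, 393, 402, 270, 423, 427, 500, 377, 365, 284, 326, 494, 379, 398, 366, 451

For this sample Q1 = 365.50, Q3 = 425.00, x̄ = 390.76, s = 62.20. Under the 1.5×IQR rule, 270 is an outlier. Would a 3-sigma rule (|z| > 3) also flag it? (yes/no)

z = (270 − 390.76) / 62.20 = -1.94.
|z| = 1.94 ≤ 3.

no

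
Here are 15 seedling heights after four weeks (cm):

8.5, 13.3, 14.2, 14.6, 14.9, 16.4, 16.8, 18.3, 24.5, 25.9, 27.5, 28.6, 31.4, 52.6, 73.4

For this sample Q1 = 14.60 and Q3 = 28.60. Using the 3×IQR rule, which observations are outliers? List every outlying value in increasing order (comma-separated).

73.4

IQR = Q3 − Q1 = 28.60 − 14.60 = 14.00.
Lower fence = Q1 − 3·IQR = 14.60 − 42.00 = -27.40.
Upper fence = Q3 + 3·IQR = 28.60 + 42.00 = 70.60.
73.4 > 70.60 → outlier.
All remaining values lie within [-27.40, 70.60].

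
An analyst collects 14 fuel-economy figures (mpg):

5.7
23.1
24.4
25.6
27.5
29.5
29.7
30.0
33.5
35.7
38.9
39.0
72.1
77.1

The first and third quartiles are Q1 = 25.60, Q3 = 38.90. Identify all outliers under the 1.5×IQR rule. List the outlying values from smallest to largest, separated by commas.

IQR = Q3 − Q1 = 38.90 − 25.60 = 13.30.
Lower fence = Q1 − 1.5·IQR = 25.60 − 19.95 = 5.65.
Upper fence = Q3 + 1.5·IQR = 38.90 + 19.95 = 58.85.
72.1 > 58.85 → outlier.
77.1 > 58.85 → outlier.
All remaining values lie within [5.65, 58.85].

72.1, 77.1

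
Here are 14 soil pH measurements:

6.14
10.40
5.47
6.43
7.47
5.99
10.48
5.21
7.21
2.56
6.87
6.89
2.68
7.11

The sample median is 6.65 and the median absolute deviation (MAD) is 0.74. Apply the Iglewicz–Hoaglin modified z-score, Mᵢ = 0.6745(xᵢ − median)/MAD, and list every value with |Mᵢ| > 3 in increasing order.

2.56, 2.68, 10.40, 10.48

|Mᵢ| > 3 ⇔ |xᵢ − 6.65| > 3·0.74/0.6745 = 3.29.
So outliers lie outside [3.36, 9.94].
2.56: M = -3.73 → outlier.
2.68: M = -3.62 → outlier.
10.40: M = 3.42 → outlier.
10.48: M = 3.49 → outlier.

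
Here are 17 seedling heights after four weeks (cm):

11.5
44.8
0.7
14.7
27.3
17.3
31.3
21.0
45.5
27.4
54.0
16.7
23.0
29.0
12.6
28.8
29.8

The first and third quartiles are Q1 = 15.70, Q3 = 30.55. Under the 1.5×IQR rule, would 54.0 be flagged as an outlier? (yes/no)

IQR = Q3 − Q1 = 30.55 − 15.70 = 14.85.
Lower fence = Q1 − 1.5·IQR = 15.70 − 22.275 = -6.575.
Upper fence = Q3 + 1.5·IQR = 30.55 + 22.275 = 52.825.
54.0 lies above the upper fence.

yes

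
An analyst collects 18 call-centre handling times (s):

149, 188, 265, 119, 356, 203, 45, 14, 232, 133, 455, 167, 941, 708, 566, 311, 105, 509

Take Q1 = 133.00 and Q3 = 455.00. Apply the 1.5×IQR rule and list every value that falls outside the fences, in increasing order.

IQR = Q3 − Q1 = 455.00 − 133.00 = 322.00.
Lower fence = Q1 − 1.5·IQR = 133.00 − 483.00 = -350.00.
Upper fence = Q3 + 1.5·IQR = 455.00 + 483.00 = 938.00.
941 > 938.00 → outlier.
All remaining values lie within [-350.00, 938.00].

941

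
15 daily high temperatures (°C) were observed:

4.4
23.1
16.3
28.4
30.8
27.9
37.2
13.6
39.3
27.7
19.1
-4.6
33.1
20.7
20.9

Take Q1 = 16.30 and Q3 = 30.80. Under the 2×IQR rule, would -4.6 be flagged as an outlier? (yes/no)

no

IQR = Q3 − Q1 = 30.80 − 16.30 = 14.50.
Lower fence = Q1 − 2·IQR = 16.30 − 29.00 = -12.70.
Upper fence = Q3 + 2·IQR = 30.80 + 29.00 = 59.80.
-4.6 lies within [-12.70, 59.80].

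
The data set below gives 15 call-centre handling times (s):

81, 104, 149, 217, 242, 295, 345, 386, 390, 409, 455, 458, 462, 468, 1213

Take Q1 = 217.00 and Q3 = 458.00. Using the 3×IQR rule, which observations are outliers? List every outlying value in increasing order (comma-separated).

IQR = Q3 − Q1 = 458.00 − 217.00 = 241.00.
Lower fence = Q1 − 3·IQR = 217.00 − 723.00 = -506.00.
Upper fence = Q3 + 3·IQR = 458.00 + 723.00 = 1181.00.
1213 > 1181.00 → outlier.
All remaining values lie within [-506.00, 1181.00].

1213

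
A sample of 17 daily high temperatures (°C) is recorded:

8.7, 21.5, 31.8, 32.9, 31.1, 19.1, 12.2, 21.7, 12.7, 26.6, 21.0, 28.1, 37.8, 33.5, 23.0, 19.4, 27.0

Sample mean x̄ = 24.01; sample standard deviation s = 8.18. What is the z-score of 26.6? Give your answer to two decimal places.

z = (26.6 − 24.01) / 8.18 = 0.32.

0.32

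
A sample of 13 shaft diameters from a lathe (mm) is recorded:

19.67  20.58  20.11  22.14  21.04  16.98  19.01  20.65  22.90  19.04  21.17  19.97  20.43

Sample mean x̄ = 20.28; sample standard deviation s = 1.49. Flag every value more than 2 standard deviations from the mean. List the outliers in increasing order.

16.98

Cutoffs at x̄ ± 2s: 20.28 ± 2·1.49 = [17.30, 23.26].
16.98: z = -2.21, |z| > 2 → outlier.
Every other value lies within [17.30, 23.26].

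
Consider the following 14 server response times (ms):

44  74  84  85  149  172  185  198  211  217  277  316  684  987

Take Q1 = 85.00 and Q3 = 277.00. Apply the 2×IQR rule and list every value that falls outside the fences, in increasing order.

IQR = Q3 − Q1 = 277.00 − 85.00 = 192.00.
Lower fence = Q1 − 2·IQR = 85.00 − 384.00 = -299.00.
Upper fence = Q3 + 2·IQR = 277.00 + 384.00 = 661.00.
684 > 661.00 → outlier.
987 > 661.00 → outlier.
All remaining values lie within [-299.00, 661.00].

684, 987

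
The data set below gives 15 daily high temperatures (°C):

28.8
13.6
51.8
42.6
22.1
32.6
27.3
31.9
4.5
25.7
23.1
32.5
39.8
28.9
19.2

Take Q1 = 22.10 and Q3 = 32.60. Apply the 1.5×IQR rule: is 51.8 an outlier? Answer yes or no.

IQR = Q3 − Q1 = 32.60 − 22.10 = 10.50.
Lower fence = Q1 − 1.5·IQR = 22.10 − 15.75 = 6.35.
Upper fence = Q3 + 1.5·IQR = 32.60 + 15.75 = 48.35.
51.8 lies above the upper fence.

yes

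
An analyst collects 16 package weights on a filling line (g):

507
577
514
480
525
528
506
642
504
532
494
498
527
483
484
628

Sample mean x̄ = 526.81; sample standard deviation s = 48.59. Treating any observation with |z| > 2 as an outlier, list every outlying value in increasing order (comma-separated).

628, 642

Cutoffs at x̄ ± 2s: 526.81 ± 2·48.59 = [429.63, 623.99].
628: z = 2.08, |z| > 2 → outlier.
642: z = 2.37, |z| > 2 → outlier.
Every other value lies within [429.63, 623.99].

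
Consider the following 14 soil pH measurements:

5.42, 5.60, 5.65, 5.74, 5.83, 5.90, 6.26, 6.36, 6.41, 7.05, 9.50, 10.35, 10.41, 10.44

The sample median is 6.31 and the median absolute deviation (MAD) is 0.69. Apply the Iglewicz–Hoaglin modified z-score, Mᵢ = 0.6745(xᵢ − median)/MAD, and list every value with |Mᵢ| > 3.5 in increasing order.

10.35, 10.41, 10.44

|Mᵢ| > 3.5 ⇔ |xᵢ − 6.31| > 3.5·0.69/0.6745 = 3.58.
So outliers lie outside [2.73, 9.89].
10.35: M = 3.95 → outlier.
10.41: M = 4.01 → outlier.
10.44: M = 4.04 → outlier.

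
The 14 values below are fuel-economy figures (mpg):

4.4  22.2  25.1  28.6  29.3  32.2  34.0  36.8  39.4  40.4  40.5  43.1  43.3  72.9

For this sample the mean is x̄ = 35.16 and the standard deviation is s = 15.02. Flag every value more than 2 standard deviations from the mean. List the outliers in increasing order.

Cutoffs at x̄ ± 2s: 35.16 ± 2·15.02 = [5.12, 65.20].
4.4: z = -2.05, |z| > 2 → outlier.
72.9: z = 2.51, |z| > 2 → outlier.
Every other value lies within [5.12, 65.20].

4.4, 72.9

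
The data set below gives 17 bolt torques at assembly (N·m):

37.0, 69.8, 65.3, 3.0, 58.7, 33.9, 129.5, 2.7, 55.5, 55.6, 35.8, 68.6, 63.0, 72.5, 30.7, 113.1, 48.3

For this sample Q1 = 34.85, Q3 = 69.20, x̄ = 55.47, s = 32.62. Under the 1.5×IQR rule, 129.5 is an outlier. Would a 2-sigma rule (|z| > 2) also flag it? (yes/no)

z = (129.5 − 55.47) / 32.62 = 2.27.
|z| = 2.27 > 2.

yes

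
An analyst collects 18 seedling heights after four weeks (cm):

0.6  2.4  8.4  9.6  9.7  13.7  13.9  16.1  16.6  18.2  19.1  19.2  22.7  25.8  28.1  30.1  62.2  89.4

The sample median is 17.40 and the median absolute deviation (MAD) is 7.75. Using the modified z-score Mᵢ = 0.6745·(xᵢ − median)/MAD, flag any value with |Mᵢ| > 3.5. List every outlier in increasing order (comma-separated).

62.2, 89.4

|Mᵢ| > 3.5 ⇔ |xᵢ − 17.40| > 3.5·7.75/0.6745 = 40.21.
So outliers lie outside [-22.81, 57.61].
62.2: M = 3.90 → outlier.
89.4: M = 6.27 → outlier.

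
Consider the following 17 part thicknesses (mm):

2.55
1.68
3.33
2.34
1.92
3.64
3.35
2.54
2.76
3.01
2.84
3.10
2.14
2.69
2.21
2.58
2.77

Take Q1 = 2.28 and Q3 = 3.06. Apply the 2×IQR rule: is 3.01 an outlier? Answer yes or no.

no

IQR = Q3 − Q1 = 3.06 − 2.28 = 0.78.
Lower fence = Q1 − 2·IQR = 2.28 − 1.56 = 0.72.
Upper fence = Q3 + 2·IQR = 3.06 + 1.56 = 4.62.
3.01 lies within [0.72, 4.62].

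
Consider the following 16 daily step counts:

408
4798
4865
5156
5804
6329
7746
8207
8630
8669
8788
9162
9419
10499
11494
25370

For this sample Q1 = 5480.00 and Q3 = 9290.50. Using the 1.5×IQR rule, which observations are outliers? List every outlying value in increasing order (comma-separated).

25370

IQR = Q3 − Q1 = 9290.50 − 5480.00 = 3810.50.
Lower fence = Q1 − 1.5·IQR = 5480.00 − 5715.75 = -235.75.
Upper fence = Q3 + 1.5·IQR = 9290.50 + 5715.75 = 15006.25.
25370 > 15006.25 → outlier.
All remaining values lie within [-235.75, 15006.25].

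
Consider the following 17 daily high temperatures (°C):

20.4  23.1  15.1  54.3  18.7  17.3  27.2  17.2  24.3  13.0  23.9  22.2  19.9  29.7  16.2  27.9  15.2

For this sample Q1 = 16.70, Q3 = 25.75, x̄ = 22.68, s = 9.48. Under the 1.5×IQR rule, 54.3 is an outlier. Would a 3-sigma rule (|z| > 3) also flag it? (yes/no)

yes

z = (54.3 − 22.68) / 9.48 = 3.34.
|z| = 3.34 > 3.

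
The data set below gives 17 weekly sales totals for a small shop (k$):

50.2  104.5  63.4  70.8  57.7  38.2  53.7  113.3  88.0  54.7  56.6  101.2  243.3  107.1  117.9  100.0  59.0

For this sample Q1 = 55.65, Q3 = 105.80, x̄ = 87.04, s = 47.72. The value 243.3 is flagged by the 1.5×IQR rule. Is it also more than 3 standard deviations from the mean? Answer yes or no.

z = (243.3 − 87.04) / 47.72 = 3.27.
|z| = 3.27 > 3.

yes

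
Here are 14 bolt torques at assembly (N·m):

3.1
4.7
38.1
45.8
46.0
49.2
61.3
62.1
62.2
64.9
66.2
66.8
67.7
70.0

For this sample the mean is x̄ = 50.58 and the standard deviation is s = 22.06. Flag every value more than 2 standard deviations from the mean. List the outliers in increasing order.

Cutoffs at x̄ ± 2s: 50.58 ± 2·22.06 = [6.46, 94.70].
3.1: z = -2.15, |z| > 2 → outlier.
4.7: z = -2.08, |z| > 2 → outlier.
Every other value lies within [6.46, 94.70].

3.1, 4.7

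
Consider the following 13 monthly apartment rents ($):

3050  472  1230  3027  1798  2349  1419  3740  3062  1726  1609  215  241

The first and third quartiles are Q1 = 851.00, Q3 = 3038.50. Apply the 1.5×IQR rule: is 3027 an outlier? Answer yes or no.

no

IQR = Q3 − Q1 = 3038.50 − 851.00 = 2187.50.
Lower fence = Q1 − 1.5·IQR = 851.00 − 3281.25 = -2430.25.
Upper fence = Q3 + 1.5·IQR = 3038.50 + 3281.25 = 6319.75.
3027 lies within [-2430.25, 6319.75].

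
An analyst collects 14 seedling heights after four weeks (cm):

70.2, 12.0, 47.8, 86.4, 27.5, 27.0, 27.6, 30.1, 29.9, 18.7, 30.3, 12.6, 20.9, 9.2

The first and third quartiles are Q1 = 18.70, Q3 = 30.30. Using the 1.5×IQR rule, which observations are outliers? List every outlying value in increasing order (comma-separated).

47.8, 70.2, 86.4

IQR = Q3 − Q1 = 30.30 − 18.70 = 11.60.
Lower fence = Q1 − 1.5·IQR = 18.70 − 17.40 = 1.30.
Upper fence = Q3 + 1.5·IQR = 30.30 + 17.40 = 47.70.
47.8 > 47.70 → outlier.
70.2 > 47.70 → outlier.
86.4 > 47.70 → outlier.
All remaining values lie within [1.30, 47.70].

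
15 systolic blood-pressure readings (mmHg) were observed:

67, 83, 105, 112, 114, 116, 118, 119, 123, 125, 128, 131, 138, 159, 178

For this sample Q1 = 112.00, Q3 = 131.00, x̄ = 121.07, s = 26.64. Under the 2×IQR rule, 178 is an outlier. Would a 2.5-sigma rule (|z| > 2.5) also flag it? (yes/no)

z = (178 − 121.07) / 26.64 = 2.14.
|z| = 2.14 ≤ 2.5.

no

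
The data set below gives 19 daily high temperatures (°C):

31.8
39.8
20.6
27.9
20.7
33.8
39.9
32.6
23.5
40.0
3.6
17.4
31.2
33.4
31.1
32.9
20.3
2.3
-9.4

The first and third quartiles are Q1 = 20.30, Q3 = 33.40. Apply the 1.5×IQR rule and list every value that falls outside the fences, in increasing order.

-9.4

IQR = Q3 − Q1 = 33.40 − 20.30 = 13.10.
Lower fence = Q1 − 1.5·IQR = 20.30 − 19.65 = 0.65.
Upper fence = Q3 + 1.5·IQR = 33.40 + 19.65 = 53.05.
-9.4 < 0.65 → outlier.
All remaining values lie within [0.65, 53.05].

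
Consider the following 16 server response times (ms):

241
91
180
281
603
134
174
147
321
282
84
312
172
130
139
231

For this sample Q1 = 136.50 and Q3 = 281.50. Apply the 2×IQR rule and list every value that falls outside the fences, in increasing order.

603

IQR = Q3 − Q1 = 281.50 − 136.50 = 145.00.
Lower fence = Q1 − 2·IQR = 136.50 − 290.00 = -153.50.
Upper fence = Q3 + 2·IQR = 281.50 + 290.00 = 571.50.
603 > 571.50 → outlier.
All remaining values lie within [-153.50, 571.50].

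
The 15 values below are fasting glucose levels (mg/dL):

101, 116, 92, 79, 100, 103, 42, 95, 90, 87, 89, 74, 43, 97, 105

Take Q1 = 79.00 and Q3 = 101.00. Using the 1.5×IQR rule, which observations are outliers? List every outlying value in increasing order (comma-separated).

IQR = Q3 − Q1 = 101.00 − 79.00 = 22.00.
Lower fence = Q1 − 1.5·IQR = 79.00 − 33.00 = 46.00.
Upper fence = Q3 + 1.5·IQR = 101.00 + 33.00 = 134.00.
42 < 46.00 → outlier.
43 < 46.00 → outlier.
All remaining values lie within [46.00, 134.00].

42, 43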